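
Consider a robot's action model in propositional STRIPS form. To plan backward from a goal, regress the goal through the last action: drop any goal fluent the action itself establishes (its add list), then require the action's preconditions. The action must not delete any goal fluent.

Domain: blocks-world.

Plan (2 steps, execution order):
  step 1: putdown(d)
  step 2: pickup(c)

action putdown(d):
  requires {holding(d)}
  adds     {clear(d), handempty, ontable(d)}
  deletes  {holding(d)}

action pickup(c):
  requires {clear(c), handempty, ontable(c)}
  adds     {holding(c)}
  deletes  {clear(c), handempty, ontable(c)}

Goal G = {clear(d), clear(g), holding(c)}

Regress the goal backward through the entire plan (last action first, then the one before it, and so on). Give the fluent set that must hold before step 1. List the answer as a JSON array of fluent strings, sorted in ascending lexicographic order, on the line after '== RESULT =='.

Regress step by step:
  through step 2 (pickup(c)): drop {holding(c)}, keep {clear(d), clear(g)}, require {clear(c), handempty, ontable(c)}
    → {clear(c), clear(d), clear(g), handempty, ontable(c)}
  through step 1 (putdown(d)): drop {clear(d), handempty}, keep {clear(c), clear(g), ontable(c)}, require {holding(d)}
    → {clear(c), clear(g), holding(d), ontable(c)}

== RESULT ==
["clear(c)", "clear(g)", "holding(d)", "ontable(c)"]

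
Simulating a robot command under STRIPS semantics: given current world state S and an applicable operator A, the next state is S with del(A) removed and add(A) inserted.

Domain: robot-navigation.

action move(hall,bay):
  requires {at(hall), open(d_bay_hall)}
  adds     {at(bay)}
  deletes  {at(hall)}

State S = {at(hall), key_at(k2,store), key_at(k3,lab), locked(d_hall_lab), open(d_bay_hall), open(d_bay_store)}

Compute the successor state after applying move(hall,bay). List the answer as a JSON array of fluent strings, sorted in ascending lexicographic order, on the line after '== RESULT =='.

Compute (S \ del) ∪ add:
  pre ⊆ S: {at(hall), open(d_bay_hall)} ⊆ S  — applicable
  S \ del = {key_at(k2,store), key_at(k3,lab), locked(d_hall_lab), open(d_bay_hall), open(d_bay_store)}
  ∪ add   = {at(bay), key_at(k2,store), key_at(k3,lab), locked(d_hall_lab), open(d_bay_hall), open(d_bay_store)}

== RESULT ==
["at(bay)", "key_at(k2,store)", "key_at(k3,lab)", "locked(d_hall_lab)", "open(d_bay_hall)", "open(d_bay_store)"]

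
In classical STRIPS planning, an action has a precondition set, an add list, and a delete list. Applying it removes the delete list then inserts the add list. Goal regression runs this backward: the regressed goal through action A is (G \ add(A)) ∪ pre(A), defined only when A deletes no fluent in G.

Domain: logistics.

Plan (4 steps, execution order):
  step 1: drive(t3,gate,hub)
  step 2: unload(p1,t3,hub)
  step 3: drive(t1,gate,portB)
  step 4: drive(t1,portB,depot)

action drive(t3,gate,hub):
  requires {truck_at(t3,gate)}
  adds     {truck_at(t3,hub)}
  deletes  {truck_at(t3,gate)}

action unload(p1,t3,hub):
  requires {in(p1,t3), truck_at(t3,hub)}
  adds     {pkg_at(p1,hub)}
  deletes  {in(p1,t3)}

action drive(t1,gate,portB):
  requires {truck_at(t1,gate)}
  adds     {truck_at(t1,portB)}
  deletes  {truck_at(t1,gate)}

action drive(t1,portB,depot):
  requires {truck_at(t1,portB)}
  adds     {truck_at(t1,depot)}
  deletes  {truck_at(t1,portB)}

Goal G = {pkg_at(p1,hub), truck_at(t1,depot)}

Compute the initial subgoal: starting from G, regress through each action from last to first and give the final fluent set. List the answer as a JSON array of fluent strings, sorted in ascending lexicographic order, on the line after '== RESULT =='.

Work backward from the goal:
  through step 4 (drive(t1,portB,depot)): drop {truck_at(t1,depot)}, keep {pkg_at(p1,hub)}, require {truck_at(t1,portB)}
    → {pkg_at(p1,hub), truck_at(t1,portB)}
  through step 3 (drive(t1,gate,portB)): drop {truck_at(t1,portB)}, keep {pkg_at(p1,hub)}, require {truck_at(t1,gate)}
    → {pkg_at(p1,hub), truck_at(t1,gate)}
  through step 2 (unload(p1,t3,hub)): drop {pkg_at(p1,hub)}, keep {truck_at(t1,gate)}, require {in(p1,t3), truck_at(t3,hub)}
    → {in(p1,t3), truck_at(t1,gate), truck_at(t3,hub)}
  through step 1 (drive(t3,gate,hub)): drop {truck_at(t3,hub)}, keep {in(p1,t3), truck_at(t1,gate)}, require {truck_at(t3,gate)}
    → {in(p1,t3), truck_at(t1,gate), truck_at(t3,gate)}

== RESULT ==
["in(p1,t3)", "truck_at(t1,gate)", "truck_at(t3,gate)"]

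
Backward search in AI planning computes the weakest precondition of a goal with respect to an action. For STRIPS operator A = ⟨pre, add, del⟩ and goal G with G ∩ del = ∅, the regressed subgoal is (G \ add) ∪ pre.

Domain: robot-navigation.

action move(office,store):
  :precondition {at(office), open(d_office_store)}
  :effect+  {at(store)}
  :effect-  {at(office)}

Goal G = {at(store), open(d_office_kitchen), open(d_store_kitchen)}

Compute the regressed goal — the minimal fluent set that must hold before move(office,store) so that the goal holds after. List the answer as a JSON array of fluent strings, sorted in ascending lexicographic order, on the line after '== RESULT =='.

Regress:
  G ∩ del = {}  (empty — regression defined)
  G \ add = {at(store), open(d_office_kitchen), open(d_store_kitchen)} \ {at(store)} = {open(d_office_kitchen), open(d_store_kitchen)}
  ∪ pre   = {open(d_office_kitchen), open(d_store_kitchen)} ∪ {at(office), open(d_office_store)}
          = {at(office), open(d_office_kitchen), open(d_office_store), open(d_store_kitchen)}

== RESULT ==
["at(office)", "open(d_office_kitchen)", "open(d_office_store)", "open(d_store_kitchen)"]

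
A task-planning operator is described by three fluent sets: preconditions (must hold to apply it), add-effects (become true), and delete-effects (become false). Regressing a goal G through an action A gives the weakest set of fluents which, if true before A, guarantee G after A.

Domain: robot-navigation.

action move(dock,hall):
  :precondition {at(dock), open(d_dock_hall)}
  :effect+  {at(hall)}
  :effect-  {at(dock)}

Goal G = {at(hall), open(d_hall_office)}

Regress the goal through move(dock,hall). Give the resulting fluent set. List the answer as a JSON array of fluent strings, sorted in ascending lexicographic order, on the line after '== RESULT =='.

Compute (G \ add) ∪ pre:
  G ∩ del = {}  (empty — regression defined)
  G \ add = {at(hall), open(d_hall_office)} \ {at(hall)} = {open(d_hall_office)}
  ∪ pre   = {open(d_hall_office)} ∪ {at(dock), open(d_dock_hall)}
          = {at(dock), open(d_dock_hall), open(d_hall_office)}

== RESULT ==
["at(dock)", "open(d_dock_hall)", "open(d_hall_office)"]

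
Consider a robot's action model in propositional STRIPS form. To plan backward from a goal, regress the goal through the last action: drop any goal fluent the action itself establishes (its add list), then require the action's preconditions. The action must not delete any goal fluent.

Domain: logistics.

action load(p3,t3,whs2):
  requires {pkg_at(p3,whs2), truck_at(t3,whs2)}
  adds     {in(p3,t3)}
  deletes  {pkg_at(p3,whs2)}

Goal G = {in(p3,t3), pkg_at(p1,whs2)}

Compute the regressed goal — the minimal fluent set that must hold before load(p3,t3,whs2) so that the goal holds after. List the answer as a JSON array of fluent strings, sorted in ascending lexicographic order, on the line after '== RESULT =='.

Regress:
  G ∩ del = {}  (empty — regression defined)
  G \ add = {in(p3,t3), pkg_at(p1,whs2)} \ {in(p3,t3)} = {pkg_at(p1,whs2)}
  ∪ pre   = {pkg_at(p1,whs2)} ∪ {pkg_at(p3,whs2), truck_at(t3,whs2)}
          = {pkg_at(p1,whs2), pkg_at(p3,whs2), truck_at(t3,whs2)}

== RESULT ==
["pkg_at(p1,whs2)", "pkg_at(p3,whs2)", "truck_at(t3,whs2)"]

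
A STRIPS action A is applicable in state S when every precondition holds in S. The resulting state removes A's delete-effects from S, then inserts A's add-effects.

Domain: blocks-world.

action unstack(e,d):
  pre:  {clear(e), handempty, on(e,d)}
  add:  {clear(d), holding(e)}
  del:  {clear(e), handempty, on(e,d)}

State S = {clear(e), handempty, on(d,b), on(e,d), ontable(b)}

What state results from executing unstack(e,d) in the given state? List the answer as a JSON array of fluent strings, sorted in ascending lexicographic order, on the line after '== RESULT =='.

Compute (S \ del) ∪ add:
  pre ⊆ S: {clear(e), handempty, on(e,d)} ⊆ S  — applicable
  S \ del = {on(d,b), ontable(b)}
  ∪ add   = {clear(d), holding(e), on(d,b), ontable(b)}

== RESULT ==
["clear(d)", "holding(e)", "on(d,b)", "ontable(b)"]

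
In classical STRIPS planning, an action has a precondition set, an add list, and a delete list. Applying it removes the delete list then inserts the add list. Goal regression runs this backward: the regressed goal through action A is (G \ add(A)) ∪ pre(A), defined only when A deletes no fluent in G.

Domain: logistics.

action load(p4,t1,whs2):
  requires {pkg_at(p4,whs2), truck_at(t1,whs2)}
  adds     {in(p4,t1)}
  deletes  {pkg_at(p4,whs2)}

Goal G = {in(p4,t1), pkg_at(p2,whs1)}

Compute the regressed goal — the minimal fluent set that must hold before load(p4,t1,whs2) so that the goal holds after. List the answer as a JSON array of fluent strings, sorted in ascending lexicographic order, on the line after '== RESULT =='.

Compute (G \ add) ∪ pre:
  G ∩ del = {}  (empty — regression defined)
  G \ add = {in(p4,t1), pkg_at(p2,whs1)} \ {in(p4,t1)} = {pkg_at(p2,whs1)}
  ∪ pre   = {pkg_at(p2,whs1)} ∪ {pkg_at(p4,whs2), truck_at(t1,whs2)}
          = {pkg_at(p2,whs1), pkg_at(p4,whs2), truck_at(t1,whs2)}

== RESULT ==
["pkg_at(p2,whs1)", "pkg_at(p4,whs2)", "truck_at(t1,whs2)"]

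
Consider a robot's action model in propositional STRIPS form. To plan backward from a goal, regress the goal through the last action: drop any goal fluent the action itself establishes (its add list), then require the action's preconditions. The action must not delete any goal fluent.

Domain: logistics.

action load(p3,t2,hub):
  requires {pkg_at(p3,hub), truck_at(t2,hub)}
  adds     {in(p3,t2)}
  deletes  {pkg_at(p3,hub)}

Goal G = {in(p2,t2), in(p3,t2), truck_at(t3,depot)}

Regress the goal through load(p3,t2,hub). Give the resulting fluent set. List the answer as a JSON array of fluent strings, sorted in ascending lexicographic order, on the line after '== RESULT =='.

Regress:
  G ∩ del = {}  (empty — regression defined)
  G \ add = {in(p2,t2), in(p3,t2), truck_at(t3,depot)} \ {in(p3,t2)} = {in(p2,t2), truck_at(t3,depot)}
  ∪ pre   = {in(p2,t2), truck_at(t3,depot)} ∪ {pkg_at(p3,hub), truck_at(t2,hub)}
          = {in(p2,t2), pkg_at(p3,hub), truck_at(t2,hub), truck_at(t3,depot)}

== RESULT ==
["in(p2,t2)", "pkg_at(p3,hub)", "truck_at(t2,hub)", "truck_at(t3,depot)"]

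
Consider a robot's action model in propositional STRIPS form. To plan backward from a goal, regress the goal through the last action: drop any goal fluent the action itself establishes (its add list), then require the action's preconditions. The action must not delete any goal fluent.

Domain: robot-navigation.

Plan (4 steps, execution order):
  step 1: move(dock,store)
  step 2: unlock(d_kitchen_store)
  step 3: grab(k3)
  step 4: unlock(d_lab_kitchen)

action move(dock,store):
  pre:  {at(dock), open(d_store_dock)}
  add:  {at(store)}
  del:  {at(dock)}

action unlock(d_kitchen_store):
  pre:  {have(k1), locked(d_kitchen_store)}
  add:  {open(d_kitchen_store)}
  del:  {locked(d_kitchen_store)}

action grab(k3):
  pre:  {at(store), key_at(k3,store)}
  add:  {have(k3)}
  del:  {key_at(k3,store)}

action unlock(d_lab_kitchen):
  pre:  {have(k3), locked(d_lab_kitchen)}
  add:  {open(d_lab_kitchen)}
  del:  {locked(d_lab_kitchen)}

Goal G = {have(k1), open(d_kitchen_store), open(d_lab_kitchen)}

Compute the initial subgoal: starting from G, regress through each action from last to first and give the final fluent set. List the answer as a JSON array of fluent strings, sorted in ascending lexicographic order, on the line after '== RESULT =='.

Regress step by step:
  through step 4 (unlock(d_lab_kitchen)): drop {open(d_lab_kitchen)}, keep {have(k1), open(d_kitchen_store)}, require {have(k3), locked(d_lab_kitchen)}
    → {have(k1), have(k3), locked(d_lab_kitchen), open(d_kitchen_store)}
  through step 3 (grab(k3)): drop {have(k3)}, keep {have(k1), locked(d_lab_kitchen), open(d_kitchen_store)}, require {at(store), key_at(k3,store)}
    → {at(store), have(k1), key_at(k3,store), locked(d_lab_kitchen), open(d_kitchen_store)}
  through step 2 (unlock(d_kitchen_store)): drop {open(d_kitchen_store)}, keep {at(store), have(k1), key_at(k3,store), locked(d_lab_kitchen)}, require {have(k1), locked(d_kitchen_store)}
    → {at(store), have(k1), key_at(k3,store), locked(d_kitchen_store), locked(d_lab_kitchen)}
  through step 1 (move(dock,store)): drop {at(store)}, keep {have(k1), key_at(k3,store), locked(d_kitchen_store), locked(d_lab_kitchen)}, require {at(dock), open(d_store_dock)}
    → {at(dock), have(k1), key_at(k3,store), locked(d_kitchen_store), locked(d_lab_kitchen), open(d_store_dock)}

== RESULT ==
["at(dock)", "have(k1)", "key_at(k3,store)", "locked(d_kitchen_store)", "locked(d_lab_kitchen)", "open(d_store_dock)"]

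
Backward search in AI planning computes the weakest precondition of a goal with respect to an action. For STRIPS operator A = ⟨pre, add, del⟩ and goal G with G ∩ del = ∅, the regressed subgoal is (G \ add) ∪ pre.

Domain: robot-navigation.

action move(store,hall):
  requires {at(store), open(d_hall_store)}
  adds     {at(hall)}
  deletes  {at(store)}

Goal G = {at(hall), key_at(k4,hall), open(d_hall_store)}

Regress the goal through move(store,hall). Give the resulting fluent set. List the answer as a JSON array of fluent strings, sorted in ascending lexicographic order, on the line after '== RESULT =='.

Compute (G \ add) ∪ pre:
  G ∩ del = {}  (empty — regression defined)
  G \ add = {at(hall), key_at(k4,hall), open(d_hall_store)} \ {at(hall)} = {key_at(k4,hall), open(d_hall_store)}
  ∪ pre   = {key_at(k4,hall), open(d_hall_store)} ∪ {at(store), open(d_hall_store)}
          = {at(store), key_at(k4,hall), open(d_hall_store)}

== RESULT ==
["at(store)", "key_at(k4,hall)", "open(d_hall_store)"]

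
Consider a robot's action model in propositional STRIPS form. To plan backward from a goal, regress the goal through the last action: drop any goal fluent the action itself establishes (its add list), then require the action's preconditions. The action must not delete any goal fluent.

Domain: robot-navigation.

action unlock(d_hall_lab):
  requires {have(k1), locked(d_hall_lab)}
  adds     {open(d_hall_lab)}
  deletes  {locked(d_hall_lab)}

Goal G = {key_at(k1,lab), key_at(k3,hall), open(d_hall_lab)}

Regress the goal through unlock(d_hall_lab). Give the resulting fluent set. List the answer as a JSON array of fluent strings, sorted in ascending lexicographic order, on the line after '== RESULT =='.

Compute (G \ add) ∪ pre:
  G ∩ del = {}  (empty — regression defined)
  G \ add = {key_at(k1,lab), key_at(k3,hall), open(d_hall_lab)} \ {open(d_hall_lab)} = {key_at(k1,lab), key_at(k3,hall)}
  ∪ pre   = {key_at(k1,lab), key_at(k3,hall)} ∪ {have(k1), locked(d_hall_lab)}
          = {have(k1), key_at(k1,lab), key_at(k3,hall), locked(d_hall_lab)}

== RESULT ==
["have(k1)", "key_at(k1,lab)", "key_at(k3,hall)", "locked(d_hall_lab)"]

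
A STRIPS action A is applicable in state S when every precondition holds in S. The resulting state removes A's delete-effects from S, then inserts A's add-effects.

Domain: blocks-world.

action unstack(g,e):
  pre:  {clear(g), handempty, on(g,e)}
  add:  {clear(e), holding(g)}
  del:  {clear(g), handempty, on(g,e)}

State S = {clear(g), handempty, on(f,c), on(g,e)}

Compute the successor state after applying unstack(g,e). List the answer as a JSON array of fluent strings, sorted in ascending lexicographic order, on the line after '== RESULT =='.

Progress:
  pre ⊆ S: {clear(g), handempty, on(g,e)} ⊆ S  — applicable
  S \ del = {on(f,c)}
  ∪ add   = {clear(e), holding(g), on(f,c)}

== RESULT ==
["clear(e)", "holding(g)", "on(f,c)"]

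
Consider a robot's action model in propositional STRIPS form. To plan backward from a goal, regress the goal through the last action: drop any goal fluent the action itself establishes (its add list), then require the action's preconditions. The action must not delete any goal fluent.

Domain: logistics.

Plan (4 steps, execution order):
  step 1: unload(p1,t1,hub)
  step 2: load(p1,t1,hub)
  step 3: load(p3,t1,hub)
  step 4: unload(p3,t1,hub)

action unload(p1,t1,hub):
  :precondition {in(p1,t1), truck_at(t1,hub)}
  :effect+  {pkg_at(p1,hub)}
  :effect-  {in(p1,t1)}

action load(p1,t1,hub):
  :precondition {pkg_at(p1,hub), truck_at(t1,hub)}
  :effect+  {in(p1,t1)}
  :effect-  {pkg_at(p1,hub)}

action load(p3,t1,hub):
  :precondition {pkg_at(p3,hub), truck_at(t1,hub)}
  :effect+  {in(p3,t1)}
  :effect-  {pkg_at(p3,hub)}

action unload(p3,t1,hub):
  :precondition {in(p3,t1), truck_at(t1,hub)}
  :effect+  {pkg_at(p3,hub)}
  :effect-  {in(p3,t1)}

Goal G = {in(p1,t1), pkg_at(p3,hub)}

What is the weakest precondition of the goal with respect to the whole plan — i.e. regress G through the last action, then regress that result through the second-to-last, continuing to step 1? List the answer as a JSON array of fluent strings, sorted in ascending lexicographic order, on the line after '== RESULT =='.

Work backward from the goal:
  through step 4 (unload(p3,t1,hub)): drop {pkg_at(p3,hub)}, keep {in(p1,t1)}, require {in(p3,t1), truck_at(t1,hub)}
    → {in(p1,t1), in(p3,t1), truck_at(t1,hub)}
  through step 3 (load(p3,t1,hub)): drop {in(p3,t1)}, keep {in(p1,t1), truck_at(t1,hub)}, require {pkg_at(p3,hub), truck_at(t1,hub)}
    → {in(p1,t1), pkg_at(p3,hub), truck_at(t1,hub)}
  through step 2 (load(p1,t1,hub)): drop {in(p1,t1)}, keep {pkg_at(p3,hub), truck_at(t1,hub)}, require {pkg_at(p1,hub), truck_at(t1,hub)}
    → {pkg_at(p1,hub), pkg_at(p3,hub), truck_at(t1,hub)}
  through step 1 (unload(p1,t1,hub)): drop {pkg_at(p1,hub)}, keep {pkg_at(p3,hub), truck_at(t1,hub)}, require {in(p1,t1), truck_at(t1,hub)}
    → {in(p1,t1), pkg_at(p3,hub), truck_at(t1,hub)}

== RESULT ==
["in(p1,t1)", "pkg_at(p3,hub)", "truck_at(t1,hub)"]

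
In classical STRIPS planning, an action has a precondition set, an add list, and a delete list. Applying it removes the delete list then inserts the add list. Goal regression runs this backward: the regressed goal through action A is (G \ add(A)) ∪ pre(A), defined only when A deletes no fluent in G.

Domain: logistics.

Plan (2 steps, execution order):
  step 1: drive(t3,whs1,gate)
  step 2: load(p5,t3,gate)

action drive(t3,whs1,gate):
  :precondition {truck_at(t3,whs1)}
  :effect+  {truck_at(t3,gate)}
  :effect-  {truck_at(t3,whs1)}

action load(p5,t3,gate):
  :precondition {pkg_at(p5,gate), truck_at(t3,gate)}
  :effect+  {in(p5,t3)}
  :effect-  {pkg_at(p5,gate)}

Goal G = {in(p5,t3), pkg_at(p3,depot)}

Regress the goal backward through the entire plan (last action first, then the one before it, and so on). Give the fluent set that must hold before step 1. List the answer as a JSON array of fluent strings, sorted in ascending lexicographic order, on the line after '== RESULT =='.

Work backward from the goal:
  through step 2 (load(p5,t3,gate)): drop {in(p5,t3)}, keep {pkg_at(p3,depot)}, require {pkg_at(p5,gate), truck_at(t3,gate)}
    → {pkg_at(p3,depot), pkg_at(p5,gate), truck_at(t3,gate)}
  through step 1 (drive(t3,whs1,gate)): drop {truck_at(t3,gate)}, keep {pkg_at(p3,depot), pkg_at(p5,gate)}, require {truck_at(t3,whs1)}
    → {pkg_at(p3,depot), pkg_at(p5,gate), truck_at(t3,whs1)}

== RESULT ==
["pkg_at(p3,depot)", "pkg_at(p5,gate)", "truck_at(t3,whs1)"]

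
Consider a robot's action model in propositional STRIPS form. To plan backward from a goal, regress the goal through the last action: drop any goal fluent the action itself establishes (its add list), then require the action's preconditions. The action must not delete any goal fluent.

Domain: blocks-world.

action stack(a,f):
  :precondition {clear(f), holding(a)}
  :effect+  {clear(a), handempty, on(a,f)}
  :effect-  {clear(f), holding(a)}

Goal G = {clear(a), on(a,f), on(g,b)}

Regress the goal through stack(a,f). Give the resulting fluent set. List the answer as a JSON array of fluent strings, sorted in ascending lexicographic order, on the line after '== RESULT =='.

Compute (G \ add) ∪ pre:
  G ∩ del = {}  (empty — regression defined)
  G \ add = {clear(a), on(a,f), on(g,b)} \ {clear(a), handempty, on(a,f)} = {on(g,b)}
  ∪ pre   = {on(g,b)} ∪ {clear(f), holding(a)}
          = {clear(f), holding(a), on(g,b)}

== RESULT ==
["clear(f)", "holding(a)", "on(g,b)"]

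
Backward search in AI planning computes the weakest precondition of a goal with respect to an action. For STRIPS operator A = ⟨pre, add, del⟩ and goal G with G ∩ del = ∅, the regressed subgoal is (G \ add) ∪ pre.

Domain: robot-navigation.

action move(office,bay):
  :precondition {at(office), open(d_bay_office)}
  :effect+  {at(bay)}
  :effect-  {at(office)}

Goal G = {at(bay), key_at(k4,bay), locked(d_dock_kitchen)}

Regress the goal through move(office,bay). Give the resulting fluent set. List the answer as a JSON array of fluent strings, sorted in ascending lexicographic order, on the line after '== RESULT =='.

Regress:
  G ∩ del = {}  (empty — regression defined)
  G \ add = {at(bay), key_at(k4,bay), locked(d_dock_kitchen)} \ {at(bay)} = {key_at(k4,bay), locked(d_dock_kitchen)}
  ∪ pre   = {key_at(k4,bay), locked(d_dock_kitchen)} ∪ {at(office), open(d_bay_office)}
          = {at(office), key_at(k4,bay), locked(d_dock_kitchen), open(d_bay_office)}

== RESULT ==
["at(office)", "key_at(k4,bay)", "locked(d_dock_kitchen)", "open(d_bay_office)"]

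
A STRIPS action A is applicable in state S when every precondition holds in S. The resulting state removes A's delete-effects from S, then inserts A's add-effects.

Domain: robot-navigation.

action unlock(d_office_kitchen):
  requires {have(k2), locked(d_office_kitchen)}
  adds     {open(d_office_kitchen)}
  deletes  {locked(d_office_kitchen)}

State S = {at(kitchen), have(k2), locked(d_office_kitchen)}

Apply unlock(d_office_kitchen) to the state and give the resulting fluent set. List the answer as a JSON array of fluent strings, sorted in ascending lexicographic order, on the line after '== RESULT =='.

Progress:
  pre ⊆ S: {have(k2), locked(d_office_kitchen)} ⊆ S  — applicable
  S \ del = {at(kitchen), have(k2)}
  ∪ add   = {at(kitchen), have(k2), open(d_office_kitchen)}

== RESULT ==
["at(kitchen)", "have(k2)", "open(d_office_kitchen)"]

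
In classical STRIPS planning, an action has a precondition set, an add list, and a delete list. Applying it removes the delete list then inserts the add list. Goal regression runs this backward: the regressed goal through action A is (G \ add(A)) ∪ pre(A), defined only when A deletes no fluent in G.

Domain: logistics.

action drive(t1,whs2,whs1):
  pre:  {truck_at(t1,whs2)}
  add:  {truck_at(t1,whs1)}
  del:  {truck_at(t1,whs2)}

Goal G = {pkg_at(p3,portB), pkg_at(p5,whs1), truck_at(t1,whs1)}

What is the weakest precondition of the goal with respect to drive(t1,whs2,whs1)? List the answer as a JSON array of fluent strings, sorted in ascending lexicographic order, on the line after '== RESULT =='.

Regress:
  G ∩ del = {}  (empty — regression defined)
  G \ add = {pkg_at(p3,portB), pkg_at(p5,whs1), truck_at(t1,whs1)} \ {truck_at(t1,whs1)} = {pkg_at(p3,portB), pkg_at(p5,whs1)}
  ∪ pre   = {pkg_at(p3,portB), pkg_at(p5,whs1)} ∪ {truck_at(t1,whs2)}
          = {pkg_at(p3,portB), pkg_at(p5,whs1), truck_at(t1,whs2)}

== RESULT ==
["pkg_at(p3,portB)", "pkg_at(p5,whs1)", "truck_at(t1,whs2)"]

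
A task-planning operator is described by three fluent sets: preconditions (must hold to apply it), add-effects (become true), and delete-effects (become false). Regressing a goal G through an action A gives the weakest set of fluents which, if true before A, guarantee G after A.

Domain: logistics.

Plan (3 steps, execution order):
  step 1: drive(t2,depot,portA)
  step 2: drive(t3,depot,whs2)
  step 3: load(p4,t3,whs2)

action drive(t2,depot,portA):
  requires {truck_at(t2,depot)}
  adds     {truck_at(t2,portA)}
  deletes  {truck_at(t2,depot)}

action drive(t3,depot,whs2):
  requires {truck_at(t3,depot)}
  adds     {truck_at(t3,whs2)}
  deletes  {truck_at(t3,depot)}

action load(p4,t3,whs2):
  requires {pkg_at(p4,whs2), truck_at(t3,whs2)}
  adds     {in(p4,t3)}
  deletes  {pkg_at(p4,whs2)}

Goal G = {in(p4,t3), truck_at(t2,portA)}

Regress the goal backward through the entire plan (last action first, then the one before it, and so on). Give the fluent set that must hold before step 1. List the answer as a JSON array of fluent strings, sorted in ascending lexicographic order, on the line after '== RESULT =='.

Work backward from the goal:
  through step 3 (load(p4,t3,whs2)): drop {in(p4,t3)}, keep {truck_at(t2,portA)}, require {pkg_at(p4,whs2), truck_at(t3,whs2)}
    → {pkg_at(p4,whs2), truck_at(t2,portA), truck_at(t3,whs2)}
  through step 2 (drive(t3,depot,whs2)): drop {truck_at(t3,whs2)}, keep {pkg_at(p4,whs2), truck_at(t2,portA)}, require {truck_at(t3,depot)}
    → {pkg_at(p4,whs2), truck_at(t2,portA), truck_at(t3,depot)}
  through step 1 (drive(t2,depot,portA)): drop {truck_at(t2,portA)}, keep {pkg_at(p4,whs2), truck_at(t3,depot)}, require {truck_at(t2,depot)}
    → {pkg_at(p4,whs2), truck_at(t2,depot), truck_at(t3,depot)}

== RESULT ==
["pkg_at(p4,whs2)", "truck_at(t2,depot)", "truck_at(t3,depot)"]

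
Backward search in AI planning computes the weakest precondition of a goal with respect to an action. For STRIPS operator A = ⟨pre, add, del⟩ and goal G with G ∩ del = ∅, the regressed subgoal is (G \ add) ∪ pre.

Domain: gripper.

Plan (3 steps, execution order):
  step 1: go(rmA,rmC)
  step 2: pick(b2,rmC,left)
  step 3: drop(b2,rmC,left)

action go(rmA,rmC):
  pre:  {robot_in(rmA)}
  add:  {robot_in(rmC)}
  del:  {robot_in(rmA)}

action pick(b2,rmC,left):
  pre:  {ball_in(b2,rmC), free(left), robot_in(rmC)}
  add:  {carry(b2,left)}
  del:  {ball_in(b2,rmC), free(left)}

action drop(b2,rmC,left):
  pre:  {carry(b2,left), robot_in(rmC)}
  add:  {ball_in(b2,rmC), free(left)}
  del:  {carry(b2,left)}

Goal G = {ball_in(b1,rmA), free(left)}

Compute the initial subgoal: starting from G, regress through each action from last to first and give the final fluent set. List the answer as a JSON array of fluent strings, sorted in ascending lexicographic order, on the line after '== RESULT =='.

Regress step by step:
  through step 3 (drop(b2,rmC,left)): drop {free(left)}, keep {ball_in(b1,rmA)}, require {carry(b2,left), robot_in(rmC)}
    → {ball_in(b1,rmA), carry(b2,left), robot_in(rmC)}
  through step 2 (pick(b2,rmC,left)): drop {carry(b2,left)}, keep {ball_in(b1,rmA), robot_in(rmC)}, require {ball_in(b2,rmC), free(left), robot_in(rmC)}
    → {ball_in(b1,rmA), ball_in(b2,rmC), free(left), robot_in(rmC)}
  through step 1 (go(rmA,rmC)): drop {robot_in(rmC)}, keep {ball_in(b1,rmA), ball_in(b2,rmC), free(left)}, require {robot_in(rmA)}
    → {ball_in(b1,rmA), ball_in(b2,rmC), free(left), robot_in(rmA)}

== RESULT ==
["ball_in(b1,rmA)", "ball_in(b2,rmC)", "free(left)", "robot_in(rmA)"]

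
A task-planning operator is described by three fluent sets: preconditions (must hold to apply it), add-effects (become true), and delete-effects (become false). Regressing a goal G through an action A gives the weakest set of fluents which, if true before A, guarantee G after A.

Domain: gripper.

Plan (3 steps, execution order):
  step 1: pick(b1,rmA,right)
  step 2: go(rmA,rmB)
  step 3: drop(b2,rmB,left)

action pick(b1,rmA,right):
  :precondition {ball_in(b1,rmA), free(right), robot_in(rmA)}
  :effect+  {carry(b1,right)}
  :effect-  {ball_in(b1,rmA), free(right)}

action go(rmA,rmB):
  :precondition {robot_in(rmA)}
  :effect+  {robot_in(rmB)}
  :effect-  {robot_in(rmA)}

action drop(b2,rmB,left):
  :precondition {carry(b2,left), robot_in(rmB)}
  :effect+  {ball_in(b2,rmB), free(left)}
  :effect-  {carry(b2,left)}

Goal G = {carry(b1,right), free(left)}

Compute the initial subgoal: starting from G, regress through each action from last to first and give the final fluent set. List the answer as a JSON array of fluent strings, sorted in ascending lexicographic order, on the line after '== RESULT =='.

Regress step by step:
  through step 3 (drop(b2,rmB,left)): drop {free(left)}, keep {carry(b1,right)}, require {carry(b2,left), robot_in(rmB)}
    → {carry(b1,right), carry(b2,left), robot_in(rmB)}
  through step 2 (go(rmA,rmB)): drop {robot_in(rmB)}, keep {carry(b1,right), carry(b2,left)}, require {robot_in(rmA)}
    → {carry(b1,right), carry(b2,left), robot_in(rmA)}
  through step 1 (pick(b1,rmA,right)): drop {carry(b1,right)}, keep {carry(b2,left), robot_in(rmA)}, require {ball_in(b1,rmA), free(right), robot_in(rmA)}
    → {ball_in(b1,rmA), carry(b2,left), free(right), robot_in(rmA)}

== RESULT ==
["ball_in(b1,rmA)", "carry(b2,left)", "free(right)", "robot_in(rmA)"]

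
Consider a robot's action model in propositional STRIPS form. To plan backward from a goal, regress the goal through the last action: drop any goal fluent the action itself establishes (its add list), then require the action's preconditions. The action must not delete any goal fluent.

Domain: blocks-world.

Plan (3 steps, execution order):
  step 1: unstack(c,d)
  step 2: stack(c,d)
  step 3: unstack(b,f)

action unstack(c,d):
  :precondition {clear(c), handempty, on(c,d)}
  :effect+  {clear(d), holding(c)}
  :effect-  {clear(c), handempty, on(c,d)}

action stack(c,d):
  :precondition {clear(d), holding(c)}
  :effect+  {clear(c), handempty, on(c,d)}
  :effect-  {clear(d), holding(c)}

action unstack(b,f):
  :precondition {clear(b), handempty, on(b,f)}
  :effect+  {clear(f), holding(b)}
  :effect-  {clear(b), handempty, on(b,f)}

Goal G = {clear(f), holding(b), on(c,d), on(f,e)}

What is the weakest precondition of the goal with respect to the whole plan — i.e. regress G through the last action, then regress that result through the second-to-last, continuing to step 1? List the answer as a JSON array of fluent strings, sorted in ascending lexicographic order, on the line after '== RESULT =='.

Work backward from the goal:
  through step 3 (unstack(b,f)): drop {clear(f), holding(b)}, keep {on(c,d), on(f,e)}, require {clear(b), handempty, on(b,f)}
    → {clear(b), handempty, on(b,f), on(c,d), on(f,e)}
  through step 2 (stack(c,d)): drop {handempty, on(c,d)}, keep {clear(b), on(b,f), on(f,e)}, require {clear(d), holding(c)}
    → {clear(b), clear(d), holding(c), on(b,f), on(f,e)}
  through step 1 (unstack(c,d)): drop {clear(d), holding(c)}, keep {clear(b), on(b,f), on(f,e)}, require {clear(c), handempty, on(c,d)}
    → {clear(b), clear(c), handempty, on(b,f), on(c,d), on(f,e)}

== RESULT ==
["clear(b)", "clear(c)", "handempty", "on(b,f)", "on(c,d)", "on(f,e)"]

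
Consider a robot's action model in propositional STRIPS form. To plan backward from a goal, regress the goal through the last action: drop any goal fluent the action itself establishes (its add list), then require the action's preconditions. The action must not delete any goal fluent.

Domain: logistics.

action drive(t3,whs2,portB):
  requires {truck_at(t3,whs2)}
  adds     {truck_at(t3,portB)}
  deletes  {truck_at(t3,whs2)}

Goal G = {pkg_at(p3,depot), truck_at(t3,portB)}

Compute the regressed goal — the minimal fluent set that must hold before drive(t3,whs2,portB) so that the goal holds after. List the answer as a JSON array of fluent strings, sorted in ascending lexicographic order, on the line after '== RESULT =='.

Regress:
  G ∩ del = {}  (empty — regression defined)
  G \ add = {pkg_at(p3,depot), truck_at(t3,portB)} \ {truck_at(t3,portB)} = {pkg_at(p3,depot)}
  ∪ pre   = {pkg_at(p3,depot)} ∪ {truck_at(t3,whs2)}
          = {pkg_at(p3,depot), truck_at(t3,whs2)}

== RESULT ==
["pkg_at(p3,depot)", "truck_at(t3,whs2)"]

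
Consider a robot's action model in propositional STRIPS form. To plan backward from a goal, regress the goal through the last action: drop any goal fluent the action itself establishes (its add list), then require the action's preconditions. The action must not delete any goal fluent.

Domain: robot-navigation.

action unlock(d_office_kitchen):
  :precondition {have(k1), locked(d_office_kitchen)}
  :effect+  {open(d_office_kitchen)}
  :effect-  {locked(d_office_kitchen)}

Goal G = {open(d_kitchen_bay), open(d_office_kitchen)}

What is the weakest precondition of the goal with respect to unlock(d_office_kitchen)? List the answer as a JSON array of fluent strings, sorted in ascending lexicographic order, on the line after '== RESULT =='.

Compute (G \ add) ∪ pre:
  G ∩ del = {}  (empty — regression defined)
  G \ add = {open(d_kitchen_bay), open(d_office_kitchen)} \ {open(d_office_kitchen)} = {open(d_kitchen_bay)}
  ∪ pre   = {open(d_kitchen_bay)} ∪ {have(k1), locked(d_office_kitchen)}
          = {have(k1), locked(d_office_kitchen), open(d_kitchen_bay)}

== RESULT ==
["have(k1)", "locked(d_office_kitchen)", "open(d_kitchen_bay)"]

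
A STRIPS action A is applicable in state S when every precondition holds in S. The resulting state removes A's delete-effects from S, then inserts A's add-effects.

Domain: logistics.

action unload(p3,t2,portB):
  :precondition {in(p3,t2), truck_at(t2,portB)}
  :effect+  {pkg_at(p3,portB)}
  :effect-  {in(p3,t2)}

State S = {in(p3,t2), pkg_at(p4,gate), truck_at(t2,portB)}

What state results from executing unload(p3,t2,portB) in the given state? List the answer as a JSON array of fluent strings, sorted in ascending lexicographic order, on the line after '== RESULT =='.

Compute (S \ del) ∪ add:
  pre ⊆ S: {in(p3,t2), truck_at(t2,portB)} ⊆ S  — applicable
  S \ del = {pkg_at(p4,gate), truck_at(t2,portB)}
  ∪ add   = {pkg_at(p3,portB), pkg_at(p4,gate), truck_at(t2,portB)}

== RESULT ==
["pkg_at(p3,portB)", "pkg_at(p4,gate)", "truck_at(t2,portB)"]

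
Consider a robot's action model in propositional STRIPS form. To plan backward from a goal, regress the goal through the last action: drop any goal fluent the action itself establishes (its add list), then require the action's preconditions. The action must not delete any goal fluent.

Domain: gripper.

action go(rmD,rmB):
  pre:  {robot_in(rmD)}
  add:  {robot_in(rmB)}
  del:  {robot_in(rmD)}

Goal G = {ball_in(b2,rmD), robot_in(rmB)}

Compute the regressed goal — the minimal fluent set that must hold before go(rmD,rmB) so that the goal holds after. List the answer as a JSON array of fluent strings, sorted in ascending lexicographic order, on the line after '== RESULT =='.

Regress:
  G ∩ del = {}  (empty — regression defined)
  G \ add = {ball_in(b2,rmD), robot_in(rmB)} \ {robot_in(rmB)} = {ball_in(b2,rmD)}
  ∪ pre   = {ball_in(b2,rmD)} ∪ {robot_in(rmD)}
          = {ball_in(b2,rmD), robot_in(rmD)}

== RESULT ==
["ball_in(b2,rmD)", "robot_in(rmD)"]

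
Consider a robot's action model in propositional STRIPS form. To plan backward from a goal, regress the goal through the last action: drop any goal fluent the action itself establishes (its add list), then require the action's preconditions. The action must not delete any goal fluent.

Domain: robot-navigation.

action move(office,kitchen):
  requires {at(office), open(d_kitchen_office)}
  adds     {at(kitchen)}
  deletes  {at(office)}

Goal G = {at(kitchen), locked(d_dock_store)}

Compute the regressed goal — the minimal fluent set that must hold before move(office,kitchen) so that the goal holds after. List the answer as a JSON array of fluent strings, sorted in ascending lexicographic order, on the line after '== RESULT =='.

Regress:
  G ∩ del = {}  (empty — regression defined)
  G \ add = {at(kitchen), locked(d_dock_store)} \ {at(kitchen)} = {locked(d_dock_store)}
  ∪ pre   = {locked(d_dock_store)} ∪ {at(office), open(d_kitchen_office)}
          = {at(office), locked(d_dock_store), open(d_kitchen_office)}

== RESULT ==
["at(office)", "locked(d_dock_store)", "open(d_kitchen_office)"]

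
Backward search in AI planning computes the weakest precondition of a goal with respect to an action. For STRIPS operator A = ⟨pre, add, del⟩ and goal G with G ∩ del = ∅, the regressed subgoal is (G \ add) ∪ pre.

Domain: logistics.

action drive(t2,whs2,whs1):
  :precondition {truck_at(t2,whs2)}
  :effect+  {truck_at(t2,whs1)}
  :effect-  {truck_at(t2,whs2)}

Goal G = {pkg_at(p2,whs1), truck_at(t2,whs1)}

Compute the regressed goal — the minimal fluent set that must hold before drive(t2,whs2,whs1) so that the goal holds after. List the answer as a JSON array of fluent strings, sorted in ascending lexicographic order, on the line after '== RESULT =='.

Regress:
  G ∩ del = {}  (empty — regression defined)
  G \ add = {pkg_at(p2,whs1), truck_at(t2,whs1)} \ {truck_at(t2,whs1)} = {pkg_at(p2,whs1)}
  ∪ pre   = {pkg_at(p2,whs1)} ∪ {truck_at(t2,whs2)}
          = {pkg_at(p2,whs1), truck_at(t2,whs2)}

== RESULT ==
["pkg_at(p2,whs1)", "truck_at(t2,whs2)"]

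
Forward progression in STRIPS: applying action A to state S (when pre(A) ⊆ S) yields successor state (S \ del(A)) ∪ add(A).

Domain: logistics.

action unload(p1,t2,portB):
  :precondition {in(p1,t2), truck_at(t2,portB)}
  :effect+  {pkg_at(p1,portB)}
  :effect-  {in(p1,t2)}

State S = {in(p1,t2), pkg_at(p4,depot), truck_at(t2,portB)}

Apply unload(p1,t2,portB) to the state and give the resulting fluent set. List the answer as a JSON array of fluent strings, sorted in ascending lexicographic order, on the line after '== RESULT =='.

Compute (S \ del) ∪ add:
  pre ⊆ S: {in(p1,t2), truck_at(t2,portB)} ⊆ S  — applicable
  S \ del = {pkg_at(p4,depot), truck_at(t2,portB)}
  ∪ add   = {pkg_at(p1,portB), pkg_at(p4,depot), truck_at(t2,portB)}

== RESULT ==
["pkg_at(p1,portB)", "pkg_at(p4,depot)", "truck_at(t2,portB)"]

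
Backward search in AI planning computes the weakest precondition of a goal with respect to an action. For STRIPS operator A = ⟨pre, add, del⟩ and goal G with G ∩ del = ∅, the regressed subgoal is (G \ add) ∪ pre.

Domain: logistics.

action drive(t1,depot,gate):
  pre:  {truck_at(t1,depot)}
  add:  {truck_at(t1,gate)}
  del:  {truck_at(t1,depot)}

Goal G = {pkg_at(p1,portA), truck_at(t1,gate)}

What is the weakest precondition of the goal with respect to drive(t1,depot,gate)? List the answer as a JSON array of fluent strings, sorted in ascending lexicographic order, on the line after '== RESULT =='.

Regress:
  G ∩ del = {}  (empty — regression defined)
  G \ add = {pkg_at(p1,portA), truck_at(t1,gate)} \ {truck_at(t1,gate)} = {pkg_at(p1,portA)}
  ∪ pre   = {pkg_at(p1,portA)} ∪ {truck_at(t1,depot)}
          = {pkg_at(p1,portA), truck_at(t1,depot)}

== RESULT ==
["pkg_at(p1,portA)", "truck_at(t1,depot)"]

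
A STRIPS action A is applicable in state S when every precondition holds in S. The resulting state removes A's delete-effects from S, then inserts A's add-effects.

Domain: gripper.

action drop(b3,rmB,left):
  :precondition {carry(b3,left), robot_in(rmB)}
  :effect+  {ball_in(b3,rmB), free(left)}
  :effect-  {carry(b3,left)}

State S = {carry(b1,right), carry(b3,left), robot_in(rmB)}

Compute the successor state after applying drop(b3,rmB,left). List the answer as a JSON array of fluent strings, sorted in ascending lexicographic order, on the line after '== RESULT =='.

Compute (S \ del) ∪ add:
  pre ⊆ S: {carry(b3,left), robot_in(rmB)} ⊆ S  — applicable
  S \ del = {carry(b1,right), robot_in(rmB)}
  ∪ add   = {ball_in(b3,rmB), carry(b1,right), free(left), robot_in(rmB)}

== RESULT ==
["ball_in(b3,rmB)", "carry(b1,right)", "free(left)", "robot_in(rmB)"]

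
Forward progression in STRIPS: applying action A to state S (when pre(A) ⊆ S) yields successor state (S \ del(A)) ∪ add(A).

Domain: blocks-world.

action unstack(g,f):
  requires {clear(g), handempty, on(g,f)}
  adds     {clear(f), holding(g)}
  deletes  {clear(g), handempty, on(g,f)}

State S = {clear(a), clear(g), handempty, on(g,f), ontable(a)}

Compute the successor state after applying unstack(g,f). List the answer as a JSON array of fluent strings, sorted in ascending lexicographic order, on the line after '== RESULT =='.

Progress:
  pre ⊆ S: {clear(g), handempty, on(g,f)} ⊆ S  — applicable
  S \ del = {clear(a), ontable(a)}
  ∪ add   = {clear(a), clear(f), holding(g), ontable(a)}

== RESULT ==
["clear(a)", "clear(f)", "holding(g)", "ontable(a)"]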